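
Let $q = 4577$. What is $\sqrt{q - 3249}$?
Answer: $4 \sqrt{83} \approx 36.442$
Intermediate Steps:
$\sqrt{q - 3249} = \sqrt{4577 - 3249} = \sqrt{1328} = 4 \sqrt{83}$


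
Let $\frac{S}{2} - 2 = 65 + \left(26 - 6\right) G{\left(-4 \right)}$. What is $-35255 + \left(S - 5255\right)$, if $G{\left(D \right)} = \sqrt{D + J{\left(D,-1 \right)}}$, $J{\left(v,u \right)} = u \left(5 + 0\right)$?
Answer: $-40376 + 120 i \approx -40376.0 + 120.0 i$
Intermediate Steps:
$J{\left(v,u \right)} = 5 u$ ($J{\left(v,u \right)} = u 5 = 5 u$)
$G{\left(D \right)} = \sqrt{-5 + D}$ ($G{\left(D \right)} = \sqrt{D + 5 \left(-1\right)} = \sqrt{D - 5} = \sqrt{-5 + D}$)
$S = 134 + 120 i$ ($S = 4 + 2 \left(65 + \left(26 - 6\right) \sqrt{-5 - 4}\right) = 4 + 2 \left(65 + \left(26 - 6\right) \sqrt{-9}\right) = 4 + 2 \left(65 + 20 \cdot 3 i\right) = 4 + 2 \left(65 + 60 i\right) = 4 + \left(130 + 120 i\right) = 134 + 120 i \approx 134.0 + 120.0 i$)
$-35255 + \left(S - 5255\right) = -35255 + \left(\left(134 + 120 i\right) - 5255\right) = -35255 - \left(5121 - 120 i\right) = -40376 + 120 i$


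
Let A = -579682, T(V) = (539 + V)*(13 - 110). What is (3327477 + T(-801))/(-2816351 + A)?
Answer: -3352891/3396033 ≈ -0.98730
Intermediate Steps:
T(V) = -52283 - 97*V (T(V) = (539 + V)*(-97) = -52283 - 97*V)
(3327477 + T(-801))/(-2816351 + A) = (3327477 + (-52283 - 97*(-801)))/(-2816351 - 579682) = (3327477 + (-52283 + 77697))/(-3396033) = (3327477 + 25414)*(-1/3396033) = 3352891*(-1/3396033) = -3352891/3396033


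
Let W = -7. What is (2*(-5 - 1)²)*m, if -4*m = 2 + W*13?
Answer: 1602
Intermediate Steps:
m = 89/4 (m = -(2 - 7*13)/4 = -(2 - 91)/4 = -¼*(-89) = 89/4 ≈ 22.250)
(2*(-5 - 1)²)*m = (2*(-5 - 1)²)*(89/4) = (2*(-6)²)*(89/4) = (2*36)*(89/4) = 72*(89/4) = 1602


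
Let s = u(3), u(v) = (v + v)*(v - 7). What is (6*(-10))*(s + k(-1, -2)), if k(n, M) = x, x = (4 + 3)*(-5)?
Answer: 3540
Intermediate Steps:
u(v) = 2*v*(-7 + v) (u(v) = (2*v)*(-7 + v) = 2*v*(-7 + v))
x = -35 (x = 7*(-5) = -35)
k(n, M) = -35
s = -24 (s = 2*3*(-7 + 3) = 2*3*(-4) = -24)
(6*(-10))*(s + k(-1, -2)) = (6*(-10))*(-24 - 35) = -60*(-59) = 3540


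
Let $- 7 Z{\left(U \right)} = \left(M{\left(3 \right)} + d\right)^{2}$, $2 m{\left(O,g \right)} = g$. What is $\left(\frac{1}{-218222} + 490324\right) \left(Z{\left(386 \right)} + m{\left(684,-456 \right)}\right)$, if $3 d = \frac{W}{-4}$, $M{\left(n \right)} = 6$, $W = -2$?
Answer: $- \frac{899177806000825}{7855992} \approx -1.1446 \cdot 10^{8}$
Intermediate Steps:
$d = \frac{1}{6}$ ($d = \frac{\left(-2\right) \frac{1}{-4}}{3} = \frac{\left(-2\right) \left(- \frac{1}{4}\right)}{3} = \frac{1}{3} \cdot \frac{1}{2} = \frac{1}{6} \approx 0.16667$)
$m{\left(O,g \right)} = \frac{g}{2}$
$Z{\left(U \right)} = - \frac{1369}{252}$ ($Z{\left(U \right)} = - \frac{\left(6 + \frac{1}{6}\right)^{2}}{7} = - \frac{\left(\frac{37}{6}\right)^{2}}{7} = \left(- \frac{1}{7}\right) \frac{1369}{36} = - \frac{1369}{252}$)
$\left(\frac{1}{-218222} + 490324\right) \left(Z{\left(386 \right)} + m{\left(684,-456 \right)}\right) = \left(\frac{1}{-218222} + 490324\right) \left(- \frac{1369}{252} + \frac{1}{2} \left(-456\right)\right) = \left(- \frac{1}{218222} + 490324\right) \left(- \frac{1369}{252} - 228\right) = \frac{106999483927}{218222} \left(- \frac{58825}{252}\right) = - \frac{899177806000825}{7855992}$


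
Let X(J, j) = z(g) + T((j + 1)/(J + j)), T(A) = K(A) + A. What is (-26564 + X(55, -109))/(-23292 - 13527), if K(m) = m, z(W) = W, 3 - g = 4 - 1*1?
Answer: 26560/36819 ≈ 0.72137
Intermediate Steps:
g = 0 (g = 3 - (4 - 1*1) = 3 - (4 - 1) = 3 - 1*3 = 3 - 3 = 0)
T(A) = 2*A (T(A) = A + A = 2*A)
X(J, j) = 2*(1 + j)/(J + j) (X(J, j) = 0 + 2*((j + 1)/(J + j)) = 0 + 2*((1 + j)/(J + j)) = 0 + 2*(1 + j)/(J + j) = 2*(1 + j)/(J + j))
(-26564 + X(55, -109))/(-23292 - 13527) = (-26564 + 2*(1 - 109)/(55 - 109))/(-23292 - 13527) = (-26564 + 2*(-108)/(-54))/(-36819) = (-26564 + 2*(-1/54)*(-108))*(-1/36819) = (-26564 + 4)*(-1/36819) = -26560*(-1/36819) = 26560/36819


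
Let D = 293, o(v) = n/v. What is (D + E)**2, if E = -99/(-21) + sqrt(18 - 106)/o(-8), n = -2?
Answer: 4274064/49 + 33344*I*sqrt(22)/7 ≈ 87226.0 + 22342.0*I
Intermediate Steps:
o(v) = -2/v
E = 33/7 + 8*I*sqrt(22) (E = -99/(-21) + sqrt(18 - 106)/((-2/(-8))) = -99*(-1/21) + sqrt(-88)/((-2*(-1/8))) = 33/7 + (2*I*sqrt(22))/(1/4) = 33/7 + (2*I*sqrt(22))*4 = 33/7 + 8*I*sqrt(22) ≈ 4.7143 + 37.523*I)
(D + E)**2 = (293 + (33/7 + 8*I*sqrt(22)))**2 = (2084/7 + 8*I*sqrt(22))**2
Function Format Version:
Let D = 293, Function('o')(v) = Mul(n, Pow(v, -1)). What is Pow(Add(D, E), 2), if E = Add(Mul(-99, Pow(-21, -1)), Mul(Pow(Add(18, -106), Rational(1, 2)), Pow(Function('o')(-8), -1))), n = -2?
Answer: Add(Rational(4274064, 49), Mul(Rational(33344, 7), I, Pow(22, Rational(1, 2)))) ≈ Add(87226., Mul(22342., I))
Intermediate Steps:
Function('o')(v) = Mul(-2, Pow(v, -1))
E = Add(Rational(33, 7), Mul(8, I, Pow(22, Rational(1, 2)))) (E = Add(Mul(-99, Pow(-21, -1)), Mul(Pow(Add(18, -106), Rational(1, 2)), Pow(Mul(-2, Pow(-8, -1)), -1))) = Add(Mul(-99, Rational(-1, 21)), Mul(Pow(-88, Rational(1, 2)), Pow(Mul(-2, Rational(-1, 8)), -1))) = Add(Rational(33, 7), Mul(Mul(2, I, Pow(22, Rational(1, 2))), Pow(Rational(1, 4), -1))) = Add(Rational(33, 7), Mul(Mul(2, I, Pow(22, Rational(1, 2))), 4)) = Add(Rational(33, 7), Mul(8, I, Pow(22, Rational(1, 2)))) ≈ Add(4.7143, Mul(37.523, I)))
Pow(Add(D, E), 2) = Pow(Add(293, Add(Rational(33, 7), Mul(8, I, Pow(22, Rational(1, 2))))), 2) = Pow(Add(Rational(2084, 7), Mul(8, I, Pow(22, Rational(1, 2)))), 2)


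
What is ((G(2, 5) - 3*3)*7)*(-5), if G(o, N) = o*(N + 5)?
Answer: -385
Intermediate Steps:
G(o, N) = o*(5 + N)
((G(2, 5) - 3*3)*7)*(-5) = ((2*(5 + 5) - 3*3)*7)*(-5) = ((2*10 - 9)*7)*(-5) = ((20 - 9)*7)*(-5) = (11*7)*(-5) = 77*(-5) = -385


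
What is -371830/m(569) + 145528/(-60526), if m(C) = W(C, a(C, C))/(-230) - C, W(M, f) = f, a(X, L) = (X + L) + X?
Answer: 2578472163872/4012177751 ≈ 642.66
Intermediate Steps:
a(X, L) = L + 2*X (a(X, L) = (L + X) + X = L + 2*X)
m(C) = -233*C/230 (m(C) = (C + 2*C)/(-230) - C = (3*C)*(-1/230) - C = -3*C/230 - C = -233*C/230)
-371830/m(569) + 145528/(-60526) = -371830/((-233/230*569)) + 145528/(-60526) = -371830/(-132577/230) + 145528*(-1/60526) = -371830*(-230/132577) - 72764/30263 = 85520900/132577 - 72764/30263 = 2578472163872/4012177751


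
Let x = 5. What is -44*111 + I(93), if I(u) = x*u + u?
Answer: -4326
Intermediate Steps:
I(u) = 6*u (I(u) = 5*u + u = 6*u)
-44*111 + I(93) = -44*111 + 6*93 = -4884 + 558 = -4326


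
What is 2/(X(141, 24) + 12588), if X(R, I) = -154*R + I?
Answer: -1/4551 ≈ -0.00021973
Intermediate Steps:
X(R, I) = I - 154*R
2/(X(141, 24) + 12588) = 2/((24 - 154*141) + 12588) = 2/((24 - 21714) + 12588) = 2/(-21690 + 12588) = 2/(-9102) = -1/9102*2 = -1/4551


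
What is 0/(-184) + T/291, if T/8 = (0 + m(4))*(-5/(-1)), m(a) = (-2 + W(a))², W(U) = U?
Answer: 160/291 ≈ 0.54983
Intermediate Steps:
m(a) = (-2 + a)²
T = 160 (T = 8*((0 + (-2 + 4)²)*(-5/(-1))) = 8*((0 + 2²)*(-5*(-1))) = 8*((0 + 4)*5) = 8*(4*5) = 8*20 = 160)
0/(-184) + T/291 = 0/(-184) + 160/291 = 0*(-1/184) + 160*(1/291) = 0 + 160/291 = 160/291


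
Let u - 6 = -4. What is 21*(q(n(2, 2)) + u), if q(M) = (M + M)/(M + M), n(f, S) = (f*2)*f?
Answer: 63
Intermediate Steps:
u = 2 (u = 6 - 4 = 2)
n(f, S) = 2*f**2 (n(f, S) = (2*f)*f = 2*f**2)
q(M) = 1 (q(M) = (2*M)/((2*M)) = (2*M)*(1/(2*M)) = 1)
21*(q(n(2, 2)) + u) = 21*(1 + 2) = 21*3 = 63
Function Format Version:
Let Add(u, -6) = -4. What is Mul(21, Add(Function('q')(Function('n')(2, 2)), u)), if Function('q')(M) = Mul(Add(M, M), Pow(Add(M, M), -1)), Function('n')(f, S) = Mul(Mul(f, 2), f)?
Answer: 63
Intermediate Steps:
u = 2 (u = Add(6, -4) = 2)
Function('n')(f, S) = Mul(2, Pow(f, 2)) (Function('n')(f, S) = Mul(Mul(2, f), f) = Mul(2, Pow(f, 2)))
Function('q')(M) = 1 (Function('q')(M) = Mul(Mul(2, M), Pow(Mul(2, M), -1)) = Mul(Mul(2, M), Mul(Rational(1, 2), Pow(M, -1))) = 1)
Mul(21, Add(Function('q')(Function('n')(2, 2)), u)) = Mul(21, Add(1, 2)) = Mul(21, 3) = 63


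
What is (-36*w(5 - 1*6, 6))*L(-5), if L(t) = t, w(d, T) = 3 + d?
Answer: 360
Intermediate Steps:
(-36*w(5 - 1*6, 6))*L(-5) = -36*(3 + (5 - 1*6))*(-5) = -36*(3 + (5 - 6))*(-5) = -36*(3 - 1)*(-5) = -36*2*(-5) = -72*(-5) = 360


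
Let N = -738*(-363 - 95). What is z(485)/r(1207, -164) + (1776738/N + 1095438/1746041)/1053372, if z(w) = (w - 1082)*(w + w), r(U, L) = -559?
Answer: 60000223026696997491385/57918673247809857912 ≈ 1035.9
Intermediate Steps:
z(w) = 2*w*(-1082 + w) (z(w) = (-1082 + w)*(2*w) = 2*w*(-1082 + w))
N = 338004 (N = -738*(-458) = 338004)
z(485)/r(1207, -164) + (1776738/N + 1095438/1746041)/1053372 = (2*485*(-1082 + 485))/(-559) + (1776738/338004 + 1095438/1746041)/1053372 = (2*485*(-597))*(-1/559) + (1776738*(1/338004) + 1095438*(1/1746041))*(1/1053372) = -579090*(-1/559) + (296123/56334 + 1095438/1746041)*(1/1053372) = 579090/559 + (578753303335/98361473694)*(1/1053372) = 579090/559 + 578753303335/103611222267996168 = 60000223026696997491385/57918673247809857912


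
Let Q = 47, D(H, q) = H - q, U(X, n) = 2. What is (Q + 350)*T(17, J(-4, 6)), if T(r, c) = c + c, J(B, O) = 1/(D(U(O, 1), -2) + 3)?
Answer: 794/7 ≈ 113.43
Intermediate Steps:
J(B, O) = ⅐ (J(B, O) = 1/((2 - 1*(-2)) + 3) = 1/((2 + 2) + 3) = 1/(4 + 3) = 1/7 = ⅐)
T(r, c) = 2*c
(Q + 350)*T(17, J(-4, 6)) = (47 + 350)*(2*(⅐)) = 397*(2/7) = 794/7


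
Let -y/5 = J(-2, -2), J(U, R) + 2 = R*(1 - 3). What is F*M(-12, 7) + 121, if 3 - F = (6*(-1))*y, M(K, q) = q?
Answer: -278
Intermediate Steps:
J(U, R) = -2 - 2*R (J(U, R) = -2 + R*(1 - 3) = -2 + R*(-2) = -2 - 2*R)
y = -10 (y = -5*(-2 - 2*(-2)) = -5*(-2 + 4) = -5*2 = -10)
F = -57 (F = 3 - 6*(-1)*(-10) = 3 - (-6)*(-10) = 3 - 1*60 = 3 - 60 = -57)
F*M(-12, 7) + 121 = -57*7 + 121 = -399 + 121 = -278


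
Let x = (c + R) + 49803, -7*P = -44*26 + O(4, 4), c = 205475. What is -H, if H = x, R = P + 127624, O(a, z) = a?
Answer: -2681454/7 ≈ -3.8307e+5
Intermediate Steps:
P = 1140/7 (P = -(-44*26 + 4)/7 = -(-1144 + 4)/7 = -1/7*(-1140) = 1140/7 ≈ 162.86)
R = 894508/7 (R = 1140/7 + 127624 = 894508/7 ≈ 1.2779e+5)
x = 2681454/7 (x = (205475 + 894508/7) + 49803 = 2332833/7 + 49803 = 2681454/7 ≈ 3.8307e+5)
H = 2681454/7 ≈ 3.8307e+5
-H = -1*2681454/7 = -2681454/7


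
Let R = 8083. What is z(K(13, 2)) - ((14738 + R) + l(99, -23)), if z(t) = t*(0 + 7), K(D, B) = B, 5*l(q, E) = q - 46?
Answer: -114088/5 ≈ -22818.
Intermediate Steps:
l(q, E) = -46/5 + q/5 (l(q, E) = (q - 46)/5 = (-46 + q)/5 = -46/5 + q/5)
z(t) = 7*t (z(t) = t*7 = 7*t)
z(K(13, 2)) - ((14738 + R) + l(99, -23)) = 7*2 - ((14738 + 8083) + (-46/5 + (1/5)*99)) = 14 - (22821 + (-46/5 + 99/5)) = 14 - (22821 + 53/5) = 14 - 1*114158/5 = 14 - 114158/5 = -114088/5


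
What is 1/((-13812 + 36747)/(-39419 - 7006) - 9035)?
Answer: -3095/27964854 ≈ -0.00011067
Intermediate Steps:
1/((-13812 + 36747)/(-39419 - 7006) - 9035) = 1/(22935/(-46425) - 9035) = 1/(22935*(-1/46425) - 9035) = 1/(-1529/3095 - 9035) = 1/(-27964854/3095) = -3095/27964854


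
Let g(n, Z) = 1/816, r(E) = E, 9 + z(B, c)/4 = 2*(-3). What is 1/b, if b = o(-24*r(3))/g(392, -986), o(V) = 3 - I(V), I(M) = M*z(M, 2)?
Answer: -1/3522672 ≈ -2.8388e-7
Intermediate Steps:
z(B, c) = -60 (z(B, c) = -36 + 4*(2*(-3)) = -36 + 4*(-6) = -36 - 24 = -60)
I(M) = -60*M (I(M) = M*(-60) = -60*M)
g(n, Z) = 1/816
o(V) = 3 + 60*V (o(V) = 3 - (-60)*V = 3 + 60*V)
b = -3522672 (b = (3 + 60*(-24*3))/(1/816) = (3 + 60*(-72))*816 = (3 - 4320)*816 = -4317*816 = -3522672)
1/b = 1/(-3522672) = -1/3522672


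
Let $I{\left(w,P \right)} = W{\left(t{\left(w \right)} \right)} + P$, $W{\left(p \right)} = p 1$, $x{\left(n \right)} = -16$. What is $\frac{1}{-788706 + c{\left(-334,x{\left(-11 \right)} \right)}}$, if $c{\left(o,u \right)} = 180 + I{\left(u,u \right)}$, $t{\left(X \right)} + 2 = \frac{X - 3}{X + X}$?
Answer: $- \frac{32}{25233389} \approx -1.2682 \cdot 10^{-6}$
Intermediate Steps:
$t{\left(X \right)} = -2 + \frac{-3 + X}{2 X}$ ($t{\left(X \right)} = -2 + \frac{X - 3}{X + X} = -2 + \frac{-3 + X}{2 X}$)
$W{\left(p \right)} = p$
$I{\left(w,P \right)} = P + \frac{3 \left(-1 - w\right)}{2 w}$ ($I{\left(w,P \right)} = \frac{3 \left(-1 - w\right)}{2 w} + P = P + \frac{3 \left(-1 - w\right)}{2 w}$)
$c{\left(o,u \right)} = \frac{357}{2} + u - \frac{3}{2 u}$ ($c{\left(o,u \right)} = 180 - \left(\frac{3}{2} - u + \frac{3}{2 u}\right) = \frac{357}{2} + u - \frac{3}{2 u}$)
$\frac{1}{-788706 + c{\left(-334,x{\left(-11 \right)} \right)}} = \frac{1}{-788706 - \left(- \frac{325}{2} - \frac{3}{32}\right)} = \frac{1}{-788706 - - \frac{5203}{32}} = \frac{1}{-788706 + \left(\frac{357}{2} - 16 + \frac{3}{32}\right)} = \frac{1}{-788706 + \frac{5203}{32}} = \frac{1}{- \frac{25233389}{32}} = - \frac{32}{25233389}$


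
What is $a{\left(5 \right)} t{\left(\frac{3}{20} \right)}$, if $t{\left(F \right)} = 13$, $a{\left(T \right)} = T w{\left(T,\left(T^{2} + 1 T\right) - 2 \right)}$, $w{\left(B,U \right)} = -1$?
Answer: $-65$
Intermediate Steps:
$a{\left(T \right)} = - T$ ($a{\left(T \right)} = T \left(-1\right) = - T$)
$a{\left(5 \right)} t{\left(\frac{3}{20} \right)} = \left(-1\right) 5 \cdot 13 = \left(-5\right) 13 = -65$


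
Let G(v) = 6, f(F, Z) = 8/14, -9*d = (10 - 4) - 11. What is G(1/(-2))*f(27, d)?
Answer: 24/7 ≈ 3.4286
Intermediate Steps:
d = 5/9 (d = -((10 - 4) - 11)/9 = -(6 - 11)/9 = -⅑*(-5) = 5/9 ≈ 0.55556)
f(F, Z) = 4/7 (f(F, Z) = 8*(1/14) = 4/7)
G(1/(-2))*f(27, d) = 6*(4/7) = 24/7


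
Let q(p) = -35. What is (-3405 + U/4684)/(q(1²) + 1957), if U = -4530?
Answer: -7976775/4501324 ≈ -1.7721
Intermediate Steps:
(-3405 + U/4684)/(q(1²) + 1957) = (-3405 - 4530/4684)/(-35 + 1957) = (-3405 - 4530*1/4684)/1922 = (-3405 - 2265/2342)*(1/1922) = -7976775/2342*1/1922 = -7976775/4501324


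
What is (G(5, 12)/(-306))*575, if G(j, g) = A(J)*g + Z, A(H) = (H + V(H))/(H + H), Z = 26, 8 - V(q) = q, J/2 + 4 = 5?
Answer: -14375/153 ≈ -93.954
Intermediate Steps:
J = 2 (J = -8 + 2*5 = -8 + 10 = 2)
V(q) = 8 - q
A(H) = 4/H (A(H) = (H + (8 - H))/(H + H) = 8/((2*H)) = 8*(1/(2*H)) = 4/H)
G(j, g) = 26 + 2*g (G(j, g) = (4/2)*g + 26 = (4*(½))*g + 26 = 2*g + 26 = 26 + 2*g)
(G(5, 12)/(-306))*575 = ((26 + 2*12)/(-306))*575 = ((26 + 24)*(-1/306))*575 = (50*(-1/306))*575 = -25/153*575 = -14375/153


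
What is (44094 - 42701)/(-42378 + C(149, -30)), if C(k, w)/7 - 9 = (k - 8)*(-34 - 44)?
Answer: -199/17043 ≈ -0.011676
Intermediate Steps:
C(k, w) = 4431 - 546*k (C(k, w) = 63 + 7*((k - 8)*(-34 - 44)) = 63 + 7*((-8 + k)*(-78)) = 63 + 7*(624 - 78*k) = 63 + (4368 - 546*k) = 4431 - 546*k)
(44094 - 42701)/(-42378 + C(149, -30)) = (44094 - 42701)/(-42378 + (4431 - 546*149)) = 1393/(-42378 + (4431 - 81354)) = 1393/(-42378 - 76923) = 1393/(-119301) = 1393*(-1/119301) = -199/17043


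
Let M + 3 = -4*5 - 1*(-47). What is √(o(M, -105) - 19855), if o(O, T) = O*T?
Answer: 5*I*√895 ≈ 149.58*I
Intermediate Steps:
M = 24 (M = -3 + (-4*5 - 1*(-47)) = -3 + (-20 + 47) = -3 + 27 = 24)
√(o(M, -105) - 19855) = √(24*(-105) - 19855) = √(-2520 - 19855) = √(-22375) = 5*I*√895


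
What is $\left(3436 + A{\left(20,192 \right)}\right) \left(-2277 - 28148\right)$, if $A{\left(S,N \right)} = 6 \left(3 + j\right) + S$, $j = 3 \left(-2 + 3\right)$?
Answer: $-106244100$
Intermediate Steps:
$j = 3$ ($j = 3 \cdot 1 = 3$)
$A{\left(S,N \right)} = 36 + S$ ($A{\left(S,N \right)} = 6 \left(3 + 3\right) + S = 6 \cdot 6 + S = 36 + S$)
$\left(3436 + A{\left(20,192 \right)}\right) \left(-2277 - 28148\right) = \left(3436 + \left(36 + 20\right)\right) \left(-2277 - 28148\right) = \left(3436 + 56\right) \left(-30425\right) = 3492 \left(-30425\right) = -106244100$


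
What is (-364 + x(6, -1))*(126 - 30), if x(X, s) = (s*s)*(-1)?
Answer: -35040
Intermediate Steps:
x(X, s) = -s**2 (x(X, s) = s**2*(-1) = -s**2)
(-364 + x(6, -1))*(126 - 30) = (-364 - 1*(-1)**2)*(126 - 30) = (-364 - 1*1)*96 = (-364 - 1)*96 = -365*96 = -35040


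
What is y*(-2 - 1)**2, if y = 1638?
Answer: 14742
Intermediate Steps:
y*(-2 - 1)**2 = 1638*(-2 - 1)**2 = 1638*(-3)**2 = 1638*9 = 14742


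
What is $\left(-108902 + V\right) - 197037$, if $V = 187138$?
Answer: $-118801$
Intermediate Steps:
$\left(-108902 + V\right) - 197037 = \left(-108902 + 187138\right) - 197037 = 78236 - 197037 = -118801$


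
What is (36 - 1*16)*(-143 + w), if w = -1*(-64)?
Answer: -1580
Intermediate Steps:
w = 64
(36 - 1*16)*(-143 + w) = (36 - 1*16)*(-143 + 64) = (36 - 16)*(-79) = 20*(-79) = -1580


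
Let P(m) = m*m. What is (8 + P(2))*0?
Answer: 0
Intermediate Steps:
P(m) = m**2
(8 + P(2))*0 = (8 + 2**2)*0 = (8 + 4)*0 = 12*0 = 0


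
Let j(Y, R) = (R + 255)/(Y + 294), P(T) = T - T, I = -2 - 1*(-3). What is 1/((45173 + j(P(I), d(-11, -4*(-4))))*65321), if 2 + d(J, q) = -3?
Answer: 147/433767758476 ≈ 3.3889e-10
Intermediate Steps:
I = 1 (I = -2 + 3 = 1)
d(J, q) = -5 (d(J, q) = -2 - 3 = -5)
P(T) = 0
j(Y, R) = (255 + R)/(294 + Y)
1/((45173 + j(P(I), d(-11, -4*(-4))))*65321) = 1/((45173 + (255 - 5)/(294 + 0))*65321) = (1/65321)/(45173 + 250/294) = (1/65321)/(45173 + (1/294)*250) = (1/65321)/(45173 + 125/147) = (1/65321)/(6640556/147) = (147/6640556)*(1/65321) = 147/433767758476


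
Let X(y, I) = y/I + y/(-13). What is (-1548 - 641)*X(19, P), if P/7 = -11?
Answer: 340290/91 ≈ 3739.4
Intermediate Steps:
P = -77 (P = 7*(-11) = -77)
X(y, I) = -y/13 + y/I (X(y, I) = y/I + y*(-1/13) = y/I - y/13 = -y/13 + y/I)
(-1548 - 641)*X(19, P) = (-1548 - 641)*(-1/13*19 + 19/(-77)) = -2189*(-19/13 + 19*(-1/77)) = -2189*(-19/13 - 19/77) = -2189*(-1710/1001) = 340290/91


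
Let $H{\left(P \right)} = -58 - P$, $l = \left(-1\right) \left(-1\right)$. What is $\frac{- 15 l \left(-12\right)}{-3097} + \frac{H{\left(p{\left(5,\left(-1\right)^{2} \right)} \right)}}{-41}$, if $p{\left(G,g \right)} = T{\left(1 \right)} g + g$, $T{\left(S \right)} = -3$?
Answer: $\frac{166052}{126977} \approx 1.3077$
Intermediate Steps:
$p{\left(G,g \right)} = - 2 g$ ($p{\left(G,g \right)} = - 3 g + g = - 2 g$)
$l = 1$
$\frac{- 15 l \left(-12\right)}{-3097} + \frac{H{\left(p{\left(5,\left(-1\right)^{2} \right)} \right)}}{-41} = \frac{\left(-15\right) 1 \left(-12\right)}{-3097} + \frac{-58 - - 2 \left(-1\right)^{2}}{-41} = \left(-15\right) \left(-12\right) \left(- \frac{1}{3097}\right) + \left(-58 - \left(-2\right) 1\right) \left(- \frac{1}{41}\right) = 180 \left(- \frac{1}{3097}\right) + \left(-58 - -2\right) \left(- \frac{1}{41}\right) = - \frac{180}{3097} + \left(-58 + 2\right) \left(- \frac{1}{41}\right) = - \frac{180}{3097} - - \frac{56}{41} = - \frac{180}{3097} + \frac{56}{41} = \frac{166052}{126977}$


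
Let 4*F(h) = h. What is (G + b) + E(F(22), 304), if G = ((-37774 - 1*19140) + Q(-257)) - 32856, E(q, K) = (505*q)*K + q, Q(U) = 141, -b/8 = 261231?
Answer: -2670223/2 ≈ -1.3351e+6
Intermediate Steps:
b = -2089848 (b = -8*261231 = -2089848)
F(h) = h/4
E(q, K) = q + 505*K*q (E(q, K) = 505*K*q + q = q + 505*K*q)
G = -89629 (G = ((-37774 - 1*19140) + 141) - 32856 = ((-37774 - 19140) + 141) - 32856 = (-56914 + 141) - 32856 = -56773 - 32856 = -89629)
(G + b) + E(F(22), 304) = (-89629 - 2089848) + ((¼)*22)*(1 + 505*304) = -2179477 + 11*(1 + 153520)/2 = -2179477 + (11/2)*153521 = -2179477 + 1688731/2 = -2670223/2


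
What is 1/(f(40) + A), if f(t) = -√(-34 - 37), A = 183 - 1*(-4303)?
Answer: 4486/20124267 + I*√71/20124267 ≈ 0.00022291 + 4.1871e-7*I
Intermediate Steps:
A = 4486 (A = 183 + 4303 = 4486)
f(t) = -I*√71 (f(t) = -√(-71) = -I*√71)
1/(f(40) + A) = 1/(-I*√71 + 4486) = 1/(4486 - I*√71)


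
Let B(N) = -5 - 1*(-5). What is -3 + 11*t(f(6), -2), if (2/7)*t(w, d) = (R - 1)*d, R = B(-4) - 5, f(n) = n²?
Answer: 459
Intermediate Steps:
B(N) = 0 (B(N) = -5 + 5 = 0)
R = -5 (R = 0 - 5 = -5)
t(w, d) = -21*d (t(w, d) = 7*((-5 - 1)*d)/2 = 7*(-6*d)/2 = -21*d)
-3 + 11*t(f(6), -2) = -3 + 11*(-21*(-2)) = -3 + 11*42 = -3 + 462 = 459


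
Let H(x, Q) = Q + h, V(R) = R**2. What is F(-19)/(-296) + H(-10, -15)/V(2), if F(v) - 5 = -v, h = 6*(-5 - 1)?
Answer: -1899/148 ≈ -12.831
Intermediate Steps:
h = -36 (h = 6*(-6) = -36)
F(v) = 5 - v
H(x, Q) = -36 + Q (H(x, Q) = Q - 36 = -36 + Q)
F(-19)/(-296) + H(-10, -15)/V(2) = (5 - 1*(-19))/(-296) + (-36 - 15)/(2**2) = (5 + 19)*(-1/296) - 51/4 = 24*(-1/296) - 51*1/4 = -3/37 - 51/4 = -1899/148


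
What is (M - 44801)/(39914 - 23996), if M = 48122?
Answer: 1107/5306 ≈ 0.20863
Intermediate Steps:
(M - 44801)/(39914 - 23996) = (48122 - 44801)/(39914 - 23996) = 3321/15918 = 3321*(1/15918) = 1107/5306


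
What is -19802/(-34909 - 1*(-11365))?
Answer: 9901/11772 ≈ 0.84106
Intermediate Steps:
-19802/(-34909 - 1*(-11365)) = -19802/(-34909 + 11365) = -19802/(-23544) = -19802*(-1/23544) = 9901/11772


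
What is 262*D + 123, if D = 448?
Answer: 117499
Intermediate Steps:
262*D + 123 = 262*448 + 123 = 117376 + 123 = 117499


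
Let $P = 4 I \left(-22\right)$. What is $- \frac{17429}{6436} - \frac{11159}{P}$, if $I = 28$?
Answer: $\frac{7218567}{3964576} \approx 1.8208$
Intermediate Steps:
$P = -2464$ ($P = 4 \cdot 28 \left(-22\right) = 112 \left(-22\right) = -2464$)
$- \frac{17429}{6436} - \frac{11159}{P} = - \frac{17429}{6436} - \frac{11159}{-2464} = \left(-17429\right) \frac{1}{6436} - - \frac{11159}{2464} = - \frac{17429}{6436} + \frac{11159}{2464} = \frac{7218567}{3964576}$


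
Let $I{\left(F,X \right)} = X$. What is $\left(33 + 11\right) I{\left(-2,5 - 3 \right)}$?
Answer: $88$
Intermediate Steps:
$\left(33 + 11\right) I{\left(-2,5 - 3 \right)} = \left(33 + 11\right) \left(5 - 3\right) = 44 \cdot 2 = 88$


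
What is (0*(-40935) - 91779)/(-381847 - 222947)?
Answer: 30593/201598 ≈ 0.15175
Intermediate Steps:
(0*(-40935) - 91779)/(-381847 - 222947) = (0 - 91779)/(-604794) = -91779*(-1/604794) = 30593/201598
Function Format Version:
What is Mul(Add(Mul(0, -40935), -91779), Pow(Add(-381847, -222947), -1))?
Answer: Rational(30593, 201598) ≈ 0.15175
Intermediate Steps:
Mul(Add(Mul(0, -40935), -91779), Pow(Add(-381847, -222947), -1)) = Mul(Add(0, -91779), Pow(-604794, -1)) = Mul(-91779, Rational(-1, 604794)) = Rational(30593, 201598)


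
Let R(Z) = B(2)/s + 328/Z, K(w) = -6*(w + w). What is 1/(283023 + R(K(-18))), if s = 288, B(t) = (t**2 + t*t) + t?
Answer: 432/122266607 ≈ 3.5333e-6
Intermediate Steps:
B(t) = t + 2*t**2 (B(t) = (t**2 + t**2) + t = 2*t**2 + t = t + 2*t**2)
K(w) = -12*w
R(Z) = 5/144 + 328/Z (R(Z) = (2*(1 + 2*2))/288 + 328/Z = (2*(1 + 4))*(1/288) + 328/Z = (2*5)*(1/288) + 328/Z = 10*(1/288) + 328/Z = 5/144 + 328/Z)
1/(283023 + R(K(-18))) = 1/(283023 + (5/144 + 328/((-12*(-18))))) = 1/(283023 + (5/144 + 328/216)) = 1/(283023 + (5/144 + 328*(1/216))) = 1/(283023 + (5/144 + 41/27)) = 1/(283023 + 671/432) = 1/(122266607/432) = 432/122266607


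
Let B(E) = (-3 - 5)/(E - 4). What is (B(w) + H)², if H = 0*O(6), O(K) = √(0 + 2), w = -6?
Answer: 16/25 ≈ 0.64000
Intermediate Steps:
O(K) = √2
B(E) = -8/(-4 + E)
H = 0 (H = 0*√2 = 0)
(B(w) + H)² = (-8/(-4 - 6) + 0)² = (-8/(-10) + 0)² = (-8*(-⅒) + 0)² = (⅘ + 0)² = (⅘)² = 16/25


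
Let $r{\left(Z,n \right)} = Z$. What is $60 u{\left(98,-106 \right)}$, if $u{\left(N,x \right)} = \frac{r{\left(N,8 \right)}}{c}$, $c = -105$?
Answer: $-56$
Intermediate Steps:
$u{\left(N,x \right)} = - \frac{N}{105}$ ($u{\left(N,x \right)} = \frac{N}{-105} = N \left(- \frac{1}{105}\right) = - \frac{N}{105}$)
$60 u{\left(98,-106 \right)} = 60 \left(\left(- \frac{1}{105}\right) 98\right) = 60 \left(- \frac{14}{15}\right) = -56$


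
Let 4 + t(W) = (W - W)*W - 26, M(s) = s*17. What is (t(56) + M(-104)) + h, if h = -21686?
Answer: -23484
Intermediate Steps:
M(s) = 17*s
t(W) = -30 (t(W) = -4 + ((W - W)*W - 26) = -4 + (0*W - 26) = -4 + (0 - 26) = -4 - 26 = -30)
(t(56) + M(-104)) + h = (-30 + 17*(-104)) - 21686 = (-30 - 1768) - 21686 = -1798 - 21686 = -23484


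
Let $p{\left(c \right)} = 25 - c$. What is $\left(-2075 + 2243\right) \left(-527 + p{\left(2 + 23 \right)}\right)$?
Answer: $-88536$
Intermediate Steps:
$\left(-2075 + 2243\right) \left(-527 + p{\left(2 + 23 \right)}\right) = \left(-2075 + 2243\right) \left(-527 + \left(25 - \left(2 + 23\right)\right)\right) = 168 \left(-527 + \left(25 - 25\right)\right) = 168 \left(-527 + 0\right) = 168 \left(-527\right) = -88536$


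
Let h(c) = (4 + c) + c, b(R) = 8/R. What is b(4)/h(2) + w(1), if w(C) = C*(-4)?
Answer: -15/4 ≈ -3.7500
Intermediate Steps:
h(c) = 4 + 2*c
w(C) = -4*C
b(4)/h(2) + w(1) = (8/4)/(4 + 2*2) - 4*1 = (8*(¼))/(4 + 4) - 4 = 2/8 - 4 = (⅛)*2 - 4 = ¼ - 4 = -15/4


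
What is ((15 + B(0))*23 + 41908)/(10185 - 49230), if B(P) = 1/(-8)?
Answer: -112667/104120 ≈ -1.0821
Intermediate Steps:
B(P) = -⅛
((15 + B(0))*23 + 41908)/(10185 - 49230) = ((15 - ⅛)*23 + 41908)/(10185 - 49230) = ((119/8)*23 + 41908)/(-39045) = (2737/8 + 41908)*(-1/39045) = (338001/8)*(-1/39045) = -112667/104120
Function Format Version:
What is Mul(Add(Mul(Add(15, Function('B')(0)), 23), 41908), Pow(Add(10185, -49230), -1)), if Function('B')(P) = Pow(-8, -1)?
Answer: Rational(-112667, 104120) ≈ -1.0821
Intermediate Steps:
Function('B')(P) = Rational(-1, 8)
Mul(Add(Mul(Add(15, Function('B')(0)), 23), 41908), Pow(Add(10185, -49230), -1)) = Mul(Add(Mul(Add(15, Rational(-1, 8)), 23), 41908), Pow(Add(10185, -49230), -1)) = Mul(Add(Mul(Rational(119, 8), 23), 41908), Pow(-39045, -1)) = Mul(Add(Rational(2737, 8), 41908), Rational(-1, 39045)) = Mul(Rational(338001, 8), Rational(-1, 39045)) = Rational(-112667, 104120)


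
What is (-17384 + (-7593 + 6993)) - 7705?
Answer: -25689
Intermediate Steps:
(-17384 + (-7593 + 6993)) - 7705 = (-17384 - 600) - 7705 = -17984 - 7705 = -25689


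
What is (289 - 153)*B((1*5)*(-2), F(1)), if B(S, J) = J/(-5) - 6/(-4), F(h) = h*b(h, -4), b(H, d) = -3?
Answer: 1428/5 ≈ 285.60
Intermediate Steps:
F(h) = -3*h (F(h) = h*(-3) = -3*h)
B(S, J) = 3/2 - J/5 (B(S, J) = J*(-⅕) - 6*(-¼) = -J/5 + 3/2 = 3/2 - J/5)
(289 - 153)*B((1*5)*(-2), F(1)) = (289 - 153)*(3/2 - (-3)/5) = 136*(3/2 - ⅕*(-3)) = 136*(3/2 + ⅗) = 136*(21/10) = 1428/5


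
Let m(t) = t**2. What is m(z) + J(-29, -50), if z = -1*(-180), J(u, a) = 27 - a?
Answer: 32477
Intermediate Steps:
z = 180
m(z) + J(-29, -50) = 180**2 + (27 - 1*(-50)) = 32400 + (27 + 50) = 32400 + 77 = 32477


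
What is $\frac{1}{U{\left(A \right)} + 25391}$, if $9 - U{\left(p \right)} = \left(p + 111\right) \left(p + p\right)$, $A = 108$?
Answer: $- \frac{1}{21904} \approx -4.5654 \cdot 10^{-5}$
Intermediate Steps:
$U{\left(p \right)} = 9 - 2 p \left(111 + p\right)$ ($U{\left(p \right)} = 9 - \left(p + 111\right) \left(p + p\right) = 9 - \left(111 + p\right) 2 p = 9 - 2 p \left(111 + p\right)$)
$\frac{1}{U{\left(A \right)} + 25391} = \frac{1}{\left(9 - 23976 - 2 \cdot 108^{2}\right) + 25391} = \frac{1}{\left(9 - 23976 - 23328\right) + 25391} = \frac{1}{-47295 + 25391} = \frac{1}{-21904} = - \frac{1}{21904}$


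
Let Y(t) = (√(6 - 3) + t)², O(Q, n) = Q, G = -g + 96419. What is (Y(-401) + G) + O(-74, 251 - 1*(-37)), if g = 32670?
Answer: 224479 - 802*√3 ≈ 2.2309e+5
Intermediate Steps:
G = 63749 (G = -1*32670 + 96419 = -32670 + 96419 = 63749)
Y(t) = (t + √3)² (Y(t) = (√3 + t)² = (t + √3)²)
(Y(-401) + G) + O(-74, 251 - 1*(-37)) = ((-401 + √3)² + 63749) - 74 = (63749 + (-401 + √3)²) - 74 = 63675 + (-401 + √3)²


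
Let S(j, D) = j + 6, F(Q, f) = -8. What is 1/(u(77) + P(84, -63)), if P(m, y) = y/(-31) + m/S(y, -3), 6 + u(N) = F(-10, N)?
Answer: -589/7917 ≈ -0.074397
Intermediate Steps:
u(N) = -14 (u(N) = -6 - 8 = -14)
S(j, D) = 6 + j
P(m, y) = -y/31 + m/(6 + y) (P(m, y) = y/(-31) + m/(6 + y) = y*(-1/31) + m/(6 + y) = -y/31 + m/(6 + y))
1/(u(77) + P(84, -63)) = 1/(-14 + (84 - 1/31*(-63)*(6 - 63))/(6 - 63)) = 1/(-14 + (84 - 1/31*(-63)*(-57))/(-57)) = 1/(-14 - (84 - 3591/31)/57) = 1/(-14 - 1/57*(-987/31)) = 1/(-14 + 329/589) = 1/(-7917/589) = -589/7917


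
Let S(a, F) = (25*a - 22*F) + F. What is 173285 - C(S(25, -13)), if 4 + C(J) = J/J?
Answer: 173288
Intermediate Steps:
S(a, F) = -21*F + 25*a (S(a, F) = (-22*F + 25*a) + F = -21*F + 25*a)
C(J) = -3 (C(J) = -4 + J/J = -4 + 1 = -3)
173285 - C(S(25, -13)) = 173285 - 1*(-3) = 173285 + 3 = 173288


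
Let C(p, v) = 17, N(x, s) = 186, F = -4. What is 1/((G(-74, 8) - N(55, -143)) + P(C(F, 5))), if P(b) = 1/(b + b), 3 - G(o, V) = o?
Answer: -34/3705 ≈ -0.0091768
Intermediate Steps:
G(o, V) = 3 - o
P(b) = 1/(2*b)
1/((G(-74, 8) - N(55, -143)) + P(C(F, 5))) = 1/(((3 - 1*(-74)) - 1*186) + (1/2)/17) = 1/(((3 + 74) - 186) + (1/2)*(1/17)) = 1/((77 - 186) + 1/34) = 1/(-109 + 1/34) = 1/(-3705/34) = -34/3705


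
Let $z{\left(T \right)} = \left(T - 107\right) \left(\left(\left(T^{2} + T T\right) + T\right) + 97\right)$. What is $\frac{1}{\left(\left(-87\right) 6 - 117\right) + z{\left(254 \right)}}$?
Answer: $\frac{1}{19018662} \approx 5.258 \cdot 10^{-8}$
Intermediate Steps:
$z{\left(T \right)} = \left(-107 + T\right) \left(97 + T + 2 T^{2}\right)$ ($z{\left(T \right)} = \left(-107 + T\right) \left(\left(\left(T^{2} + T^{2}\right) + T\right) + 97\right) = \left(-107 + T\right) \left(\left(2 T^{2} + T\right) + 97\right) = \left(-107 + T\right) \left(\left(T + 2 T^{2}\right) + 97\right) = \left(-107 + T\right) \left(97 + T + 2 T^{2}\right)$)
$\frac{1}{\left(\left(-87\right) 6 - 117\right) + z{\left(254 \right)}} = \frac{1}{\left(\left(-87\right) 6 - 117\right) - \left(12919 - 32774128 + 13741908\right)} = \frac{1}{\left(-522 - 117\right) - -19019301} = \frac{1}{-639 - -19019301} = \frac{1}{-639 + 19019301} = \frac{1}{19018662}$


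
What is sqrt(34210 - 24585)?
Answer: 5*sqrt(385) ≈ 98.107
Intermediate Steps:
sqrt(34210 - 24585) = sqrt(9625) = 5*sqrt(385)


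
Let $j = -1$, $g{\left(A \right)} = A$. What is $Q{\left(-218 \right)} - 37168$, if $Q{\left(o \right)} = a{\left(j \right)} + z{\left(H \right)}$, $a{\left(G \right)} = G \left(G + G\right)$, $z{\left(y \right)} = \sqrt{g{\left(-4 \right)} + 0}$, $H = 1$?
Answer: $-37166 + 2 i \approx -37166.0 + 2.0 i$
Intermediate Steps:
$z{\left(y \right)} = 2 i$ ($z{\left(y \right)} = \sqrt{-4 + 0} = \sqrt{-4} = 2 i$)
$a{\left(G \right)} = 2 G^{2}$ ($a{\left(G \right)} = G 2 G = 2 G^{2}$)
$Q{\left(o \right)} = 2 + 2 i$ ($Q{\left(o \right)} = 2 \left(-1\right)^{2} + 2 i = 2 \cdot 1 + 2 i = 2 + 2 i$)
$Q{\left(-218 \right)} - 37168 = \left(2 + 2 i\right) - 37168 = -37166 + 2 i$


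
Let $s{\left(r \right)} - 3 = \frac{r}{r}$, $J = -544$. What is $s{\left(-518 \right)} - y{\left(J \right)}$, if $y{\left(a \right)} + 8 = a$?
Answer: $556$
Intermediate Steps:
$y{\left(a \right)} = -8 + a$
$s{\left(r \right)} = 4$ ($s{\left(r \right)} = 3 + \frac{r}{r} = 3 + 1 = 4$)
$s{\left(-518 \right)} - y{\left(J \right)} = 4 - \left(-8 - 544\right) = 4 - -552 = 4 + 552 = 556$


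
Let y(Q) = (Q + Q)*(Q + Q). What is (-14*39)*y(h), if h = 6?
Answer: -78624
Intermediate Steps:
y(Q) = 4*Q² (y(Q) = (2*Q)*(2*Q) = 4*Q²)
(-14*39)*y(h) = (-14*39)*(4*6²) = -2184*36 = -546*144 = -78624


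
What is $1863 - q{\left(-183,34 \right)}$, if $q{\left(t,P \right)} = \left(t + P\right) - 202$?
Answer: $2214$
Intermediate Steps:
$q{\left(t,P \right)} = -202 + P + t$ ($q{\left(t,P \right)} = \left(P + t\right) - 202 = -202 + P + t$)
$1863 - q{\left(-183,34 \right)} = 1863 - \left(-202 + 34 - 183\right) = 1863 - -351 = 1863 + 351 = 2214$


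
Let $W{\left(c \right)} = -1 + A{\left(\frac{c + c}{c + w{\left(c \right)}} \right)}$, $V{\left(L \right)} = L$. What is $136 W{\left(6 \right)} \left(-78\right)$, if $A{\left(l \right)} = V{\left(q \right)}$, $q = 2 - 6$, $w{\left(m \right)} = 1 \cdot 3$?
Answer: $53040$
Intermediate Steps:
$w{\left(m \right)} = 3$
$q = -4$ ($q = 2 - 6 = -4$)
$A{\left(l \right)} = -4$
$W{\left(c \right)} = -5$ ($W{\left(c \right)} = -1 - 4 = -5$)
$136 W{\left(6 \right)} \left(-78\right) = 136 \left(-5\right) \left(-78\right) = \left(-680\right) \left(-78\right) = 53040$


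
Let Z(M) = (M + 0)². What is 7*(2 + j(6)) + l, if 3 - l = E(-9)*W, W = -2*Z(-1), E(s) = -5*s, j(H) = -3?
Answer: 86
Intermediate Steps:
Z(M) = M²
W = -2 (W = -2*(-1)² = -2*1 = -2)
l = 93 (l = 3 - (-5*(-9))*(-2) = 3 - 45*(-2) = 3 - 1*(-90) = 3 + 90 = 93)
7*(2 + j(6)) + l = 7*(2 - 3) + 93 = 7*(-1) + 93 = -7 + 93 = 86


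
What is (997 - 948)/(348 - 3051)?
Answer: -49/2703 ≈ -0.018128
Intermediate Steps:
(997 - 948)/(348 - 3051) = 49/(-2703) = 49*(-1/2703) = -49/2703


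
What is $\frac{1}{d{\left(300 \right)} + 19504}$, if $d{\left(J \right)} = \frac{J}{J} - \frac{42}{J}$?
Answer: $\frac{50}{975243} \approx 5.1269 \cdot 10^{-5}$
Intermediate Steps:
$d{\left(J \right)} = 1 - \frac{42}{J}$
$\frac{1}{d{\left(300 \right)} + 19504} = \frac{1}{\frac{-42 + 300}{300} + 19504} = \frac{1}{\frac{1}{300} \cdot 258 + 19504} = \frac{1}{\frac{43}{50} + 19504} = \frac{1}{\frac{975243}{50}} = \frac{50}{975243}$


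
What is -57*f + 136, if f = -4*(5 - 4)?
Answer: 364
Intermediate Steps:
f = -4 (f = -4*1 = -4)
-57*f + 136 = -57*(-4) + 136 = 228 + 136 = 364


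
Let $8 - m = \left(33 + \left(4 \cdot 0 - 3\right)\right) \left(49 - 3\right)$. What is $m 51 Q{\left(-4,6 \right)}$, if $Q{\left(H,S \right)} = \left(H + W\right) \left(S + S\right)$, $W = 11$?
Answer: $-5877648$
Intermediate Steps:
$Q{\left(H,S \right)} = 2 S \left(11 + H\right)$ ($Q{\left(H,S \right)} = \left(H + 11\right) \left(S + S\right) = \left(11 + H\right) 2 S = 2 S \left(11 + H\right)$)
$m = -1372$ ($m = 8 - \left(33 + \left(4 \cdot 0 - 3\right)\right) \left(49 - 3\right) = 8 - \left(33 + \left(0 - 3\right)\right) 46 = 8 - \left(33 - 3\right) 46 = 8 - 30 \cdot 46 = 8 - 1380 = -1372$)
$m 51 Q{\left(-4,6 \right)} = \left(-1372\right) 51 \cdot 2 \cdot 6 \left(11 - 4\right) = - 69972 \cdot 2 \cdot 6 \cdot 7 = \left(-69972\right) 84 = -5877648$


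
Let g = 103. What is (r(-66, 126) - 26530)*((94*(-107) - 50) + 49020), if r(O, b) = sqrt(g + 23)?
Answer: -1032335360 + 116736*sqrt(14) ≈ -1.0319e+9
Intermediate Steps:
r(O, b) = 3*sqrt(14) (r(O, b) = sqrt(103 + 23) = sqrt(126) = 3*sqrt(14))
(r(-66, 126) - 26530)*((94*(-107) - 50) + 49020) = (3*sqrt(14) - 26530)*((94*(-107) - 50) + 49020) = (-26530 + 3*sqrt(14))*((-10058 - 50) + 49020) = (-26530 + 3*sqrt(14))*(-10108 + 49020) = (-26530 + 3*sqrt(14))*38912 = -1032335360 + 116736*sqrt(14)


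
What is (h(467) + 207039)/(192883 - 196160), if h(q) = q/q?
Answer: -207040/3277 ≈ -63.180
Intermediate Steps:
h(q) = 1
(h(467) + 207039)/(192883 - 196160) = (1 + 207039)/(192883 - 196160) = 207040/(-3277) = 207040*(-1/3277) = -207040/3277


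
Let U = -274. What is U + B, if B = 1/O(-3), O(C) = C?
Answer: -823/3 ≈ -274.33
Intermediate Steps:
B = -⅓ (B = 1/(-3) = -⅓ ≈ -0.33333)
U + B = -274 - ⅓ = -823/3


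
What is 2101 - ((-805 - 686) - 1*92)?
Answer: 3684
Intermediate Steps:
2101 - ((-805 - 686) - 1*92) = 2101 - (-1491 - 92) = 2101 - 1*(-1583) = 2101 + 1583 = 3684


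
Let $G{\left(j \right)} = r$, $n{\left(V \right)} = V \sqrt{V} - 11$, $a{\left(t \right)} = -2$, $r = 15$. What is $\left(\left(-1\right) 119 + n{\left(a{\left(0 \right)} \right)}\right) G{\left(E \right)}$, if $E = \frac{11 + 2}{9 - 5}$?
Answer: $-1950 - 30 i \sqrt{2} \approx -1950.0 - 42.426 i$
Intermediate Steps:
$E = \frac{13}{4} \approx 3.25$
$n{\left(V \right)} = -11 + V^{\frac{3}{2}}$ ($n{\left(V \right)} = V^{\frac{3}{2}} - 11 = -11 + V^{\frac{3}{2}}$)
$G{\left(j \right)} = 15$
$\left(\left(-1\right) 119 + n{\left(a{\left(0 \right)} \right)}\right) G{\left(E \right)} = \left(\left(-1\right) 119 - \left(11 - \left(-2\right)^{\frac{3}{2}}\right)\right) 15 = \left(-119 - \left(11 + 2 i \sqrt{2}\right)\right) 15 = \left(-130 - 2 i \sqrt{2}\right) 15 = -1950 - 30 i \sqrt{2}$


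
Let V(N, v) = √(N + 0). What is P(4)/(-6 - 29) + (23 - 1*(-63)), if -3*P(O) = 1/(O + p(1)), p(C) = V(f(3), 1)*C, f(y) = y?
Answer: 117394/1365 - √3/1365 ≈ 86.002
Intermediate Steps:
V(N, v) = √N
p(C) = C*√3 (p(C) = √3*C = C*√3)
P(O) = -1/(3*(O + √3)) (P(O) = -1/(3*(O + 1*√3)) = -1/(3*(O + √3)))
P(4)/(-6 - 29) + (23 - 1*(-63)) = (-1/(3*4 + 3*√3))/(-6 - 29) + (23 - 1*(-63)) = (-1/(12 + 3*√3))/(-35) + (23 + 63) = -(-1)/(35*(12 + 3*√3)) + 86 = 1/(35*(12 + 3*√3)) + 86 = 86 + 1/(35*(12 + 3*√3))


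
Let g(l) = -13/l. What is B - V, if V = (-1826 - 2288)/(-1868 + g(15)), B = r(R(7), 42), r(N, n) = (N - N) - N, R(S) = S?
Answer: -15173/1649 ≈ -9.2013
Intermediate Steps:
r(N, n) = -N (r(N, n) = 0 - N = -N)
B = -7 (B = -1*7 = -7)
V = 3630/1649 (V = (-1826 - 2288)/(-1868 - 13/15) = -4114/(-1868 - 13*1/15) = -4114/(-1868 - 13/15) = -4114/(-28033/15) = -4114*(-15/28033) = 3630/1649 ≈ 2.2013)
B - V = -7 - 1*3630/1649 = -7 - 3630/1649 = -15173/1649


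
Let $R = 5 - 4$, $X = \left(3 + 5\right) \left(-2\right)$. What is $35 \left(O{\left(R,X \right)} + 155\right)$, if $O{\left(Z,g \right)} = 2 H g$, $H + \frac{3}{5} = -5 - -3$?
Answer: $8337$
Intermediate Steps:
$X = -16$ ($X = 8 \left(-2\right) = -16$)
$H = - \frac{13}{5}$ ($H = - \frac{3}{5} - 2 = - \frac{13}{5} \approx -2.6$)
$R = 1$ ($R = 5 - 4 = 1$)
$O{\left(Z,g \right)} = - \frac{26 g}{5}$ ($O{\left(Z,g \right)} = 2 \left(- \frac{13}{5}\right) g = - \frac{26 g}{5}$)
$35 \left(O{\left(R,X \right)} + 155\right) = 35 \left(\left(- \frac{26}{5}\right) \left(-16\right) + 155\right) = 35 \left(\frac{416}{5} + 155\right) = 35 \cdot \frac{1191}{5} = 8337$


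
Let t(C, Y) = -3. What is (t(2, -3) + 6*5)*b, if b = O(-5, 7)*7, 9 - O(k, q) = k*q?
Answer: 8316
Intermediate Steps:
O(k, q) = 9 - k*q
b = 308 (b = (9 - 1*(-5)*7)*7 = (9 + 35)*7 = 44*7 = 308)
(t(2, -3) + 6*5)*b = (-3 + 6*5)*308 = (-3 + 30)*308 = 27*308 = 8316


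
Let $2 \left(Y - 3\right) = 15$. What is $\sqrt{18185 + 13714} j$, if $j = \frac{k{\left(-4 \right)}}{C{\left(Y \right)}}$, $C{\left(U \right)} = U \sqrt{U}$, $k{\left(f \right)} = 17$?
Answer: $\frac{34 \sqrt{62}}{3} \approx 89.239$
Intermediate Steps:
$Y = \frac{21}{2}$ ($Y = 3 + \frac{1}{2} \cdot 15 = 3 + \frac{15}{2} = \frac{21}{2} \approx 10.5$)
$C{\left(U \right)} = U^{\frac{3}{2}}$
$j = \frac{34 \sqrt{42}}{441}$ ($j = \frac{17}{\left(\frac{21}{2}\right)^{\frac{3}{2}}} = \frac{17}{\frac{21}{4} \sqrt{42}} = 17 \frac{2 \sqrt{42}}{441} = \frac{34 \sqrt{42}}{441} \approx 0.49965$)
$\sqrt{18185 + 13714} j = \sqrt{18185 + 13714} \frac{34 \sqrt{42}}{441} = \sqrt{31899} \frac{34 \sqrt{42}}{441} = 7 \sqrt{651} \frac{34 \sqrt{42}}{441} = \frac{34 \sqrt{62}}{3}$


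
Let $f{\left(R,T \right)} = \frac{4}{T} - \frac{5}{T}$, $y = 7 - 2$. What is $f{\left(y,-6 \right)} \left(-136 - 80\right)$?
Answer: $-36$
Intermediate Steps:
$y = 5$ ($y = 7 - 2 = 5$)
$f{\left(R,T \right)} = - \frac{1}{T}$
$f{\left(y,-6 \right)} \left(-136 - 80\right) = - \frac{1}{-6} \left(-136 - 80\right) = \left(-1\right) \left(- \frac{1}{6}\right) \left(-136 - 80\right) = \frac{-136 - 80}{6} = \frac{1}{6} \left(-216\right) = -36$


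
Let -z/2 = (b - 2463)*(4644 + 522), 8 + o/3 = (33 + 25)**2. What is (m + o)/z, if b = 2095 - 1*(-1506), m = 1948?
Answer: -1502/1469727 ≈ -0.0010220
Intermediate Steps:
o = 10068 (o = -24 + 3*(33 + 25)**2 = -24 + 3*58**2 = -24 + 3*3364 = -24 + 10092 = 10068)
b = 3601 (b = 2095 + 1506 = 3601)
z = -11757816 (z = -2*(3601 - 2463)*(4644 + 522) = -2276*5166 = -2*5878908 = -11757816)
(m + o)/z = (1948 + 10068)/(-11757816) = 12016*(-1/11757816) = -1502/1469727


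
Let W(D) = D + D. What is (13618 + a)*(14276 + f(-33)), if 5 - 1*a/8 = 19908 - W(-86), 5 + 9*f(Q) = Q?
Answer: -6293083324/3 ≈ -2.0977e+9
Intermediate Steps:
f(Q) = -5/9 + Q/9
W(D) = 2*D
a = -160600 (a = 40 - 8*(19908 - 2*(-86)) = 40 - 8*(19908 - 1*(-172)) = 40 - 8*(19908 + 172) = 40 - 8*20080 = 40 - 160640 = -160600)
(13618 + a)*(14276 + f(-33)) = (13618 - 160600)*(14276 + (-5/9 + (⅑)*(-33))) = -146982*(14276 + (-5/9 - 11/3)) = -146982*(14276 - 38/9) = -146982*128446/9 = -6293083324/3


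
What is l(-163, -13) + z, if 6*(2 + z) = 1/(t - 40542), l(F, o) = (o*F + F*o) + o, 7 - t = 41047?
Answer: 2067124715/489492 ≈ 4223.0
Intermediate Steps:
t = -41040 (t = 7 - 1*41047 = 7 - 41047 = -41040)
l(F, o) = o + 2*F*o (l(F, o) = (F*o + F*o) + o = 2*F*o + o = o + 2*F*o)
z = -978985/489492 (z = -2 + 1/(6*(-41040 - 40542)) = -2 + (⅙)/(-81582) = -2 + (⅙)*(-1/81582) = -2 - 1/489492 = -978985/489492 ≈ -2.0000)
l(-163, -13) + z = -13*(1 + 2*(-163)) - 978985/489492 = -13*(1 - 326) - 978985/489492 = -13*(-325) - 978985/489492 = 4225 - 978985/489492 = 2067124715/489492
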